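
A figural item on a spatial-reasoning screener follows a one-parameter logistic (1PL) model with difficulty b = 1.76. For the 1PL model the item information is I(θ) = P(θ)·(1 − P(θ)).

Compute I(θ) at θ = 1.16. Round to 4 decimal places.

0.2288

P = 1/(1+e^{0.6000}) = 0.3543
P(1−P) = 0.3543 × 0.6457 = 0.2288
I = P(1−P) = 0.22878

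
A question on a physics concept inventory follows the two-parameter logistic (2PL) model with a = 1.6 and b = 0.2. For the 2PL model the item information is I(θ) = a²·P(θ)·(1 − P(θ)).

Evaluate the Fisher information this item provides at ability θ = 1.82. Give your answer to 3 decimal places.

P = 1/(1+e^{-2.5920}) = 0.9303
P(1−P) = 0.9303 × 0.0697 = 0.0648
I = a² × P(1−P) = 1.6² × 0.0648 = 0.16590

0.166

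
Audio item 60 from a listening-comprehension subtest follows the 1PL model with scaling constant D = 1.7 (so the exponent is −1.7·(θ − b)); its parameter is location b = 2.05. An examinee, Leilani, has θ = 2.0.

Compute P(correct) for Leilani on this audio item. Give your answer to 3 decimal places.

0.479

P(θ) = 1 / (1 + exp(−D·(θ − b)))
Exponent: 1.7 × (2.0 − 2.05) = -0.0850
1/(1 + e^{0.0850}) = 0.4788
P = 0.4788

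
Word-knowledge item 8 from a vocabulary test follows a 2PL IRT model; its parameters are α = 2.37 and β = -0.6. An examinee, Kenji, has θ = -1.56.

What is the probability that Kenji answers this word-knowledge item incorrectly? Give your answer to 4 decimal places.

0.9068

P(θ) = 1 / (1 + exp(−α(θ − β)))
Exponent: 2.37 × (-1.56 − (-0.6)) = -2.2752
1/(1 + e^{2.2752}) = 0.0932
P(incorrect) = 1 − 0.0932 = 0.9068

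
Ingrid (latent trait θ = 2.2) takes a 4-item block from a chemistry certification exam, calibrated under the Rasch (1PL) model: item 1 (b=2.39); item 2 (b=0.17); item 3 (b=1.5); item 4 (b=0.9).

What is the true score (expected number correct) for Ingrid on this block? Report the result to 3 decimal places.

P(θ) = 1 / (1 + exp(−(θ − b)))
P_1 = 1/(1+e^{0.1900}) = 0.4526
P_2 = 1/(1+e^{-2.0300}) = 0.8839
P_3 = 1/(1+e^{-0.7000}) = 0.6682
P_4 = 1/(1+e^{-1.3000}) = 0.7858
E[score] = 0.4526 + 0.8839 + 0.6682 + 0.7858 = 2.7906

2.791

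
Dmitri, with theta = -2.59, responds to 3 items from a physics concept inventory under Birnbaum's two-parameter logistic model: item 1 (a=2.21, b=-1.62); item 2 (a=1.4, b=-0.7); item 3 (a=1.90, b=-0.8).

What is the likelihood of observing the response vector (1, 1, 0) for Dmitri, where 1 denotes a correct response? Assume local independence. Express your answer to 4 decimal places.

P(theta) = 1 / (1 + exp(−a(theta − b)))
P_1 = 1/(1+e^{2.1437}) = 0.1049
P_2 = 1/(1+e^{2.6460}) = 0.0662
P_3 = 1/(1+e^{3.4010}) = 0.0323
L = P_1 × P_2 × (1−P_3) = 0.1049 × 0.0662 × 0.9677 = 0.00673

0.0067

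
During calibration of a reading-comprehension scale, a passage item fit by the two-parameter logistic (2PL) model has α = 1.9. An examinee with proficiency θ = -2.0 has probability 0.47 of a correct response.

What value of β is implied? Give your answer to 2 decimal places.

-1.94

P(θ) = 1 / (1 + exp(−α(θ − β)))
logit(0.47) = ln(0.47/0.53) = -0.1201
β = θ − logit/(α) = -2.0 − (-0.1201)/1.9000 = -1.9368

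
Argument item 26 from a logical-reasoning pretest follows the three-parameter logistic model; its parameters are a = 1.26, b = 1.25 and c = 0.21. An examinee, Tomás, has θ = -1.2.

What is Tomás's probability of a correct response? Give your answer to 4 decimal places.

P(θ) = c + (1 − c) · 1 / (1 + exp(−a(θ − b)))
Exponent: 1.26 × (-1.2 − 1.25) = -3.0870
1/(1 + e^{3.0870}) = 0.0436
P = 0.21 + 0.79 × 0.0436 = 0.2445

0.2445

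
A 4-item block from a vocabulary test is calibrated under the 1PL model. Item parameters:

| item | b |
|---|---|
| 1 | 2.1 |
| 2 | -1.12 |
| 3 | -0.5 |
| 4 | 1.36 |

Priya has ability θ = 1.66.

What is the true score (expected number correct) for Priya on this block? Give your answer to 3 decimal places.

P(θ) = 1 / (1 + exp(−(θ − b)))
P_1 = 1/(1+e^{0.4400}) = 0.3917
P_2 = 1/(1+e^{-2.7800}) = 0.9416
P_3 = 1/(1+e^{-2.1600}) = 0.8966
P_4 = 1/(1+e^{-0.3000}) = 0.5744
E[score] = 0.3917 + 0.9416 + 0.8966 + 0.5744 = 2.8044

2.804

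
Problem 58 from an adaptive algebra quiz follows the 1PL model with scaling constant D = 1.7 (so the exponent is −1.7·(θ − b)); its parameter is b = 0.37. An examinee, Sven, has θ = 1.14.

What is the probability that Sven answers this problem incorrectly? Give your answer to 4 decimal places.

P(θ) = 1 / (1 + exp(−D·(θ − b)))
Exponent: 1.7 × (1.14 − 0.37) = 1.3090
1/(1 + e^{-1.3090}) = 0.7873
P = 0.7873
P(incorrect) = 1 − 0.7873 = 0.2127

0.2127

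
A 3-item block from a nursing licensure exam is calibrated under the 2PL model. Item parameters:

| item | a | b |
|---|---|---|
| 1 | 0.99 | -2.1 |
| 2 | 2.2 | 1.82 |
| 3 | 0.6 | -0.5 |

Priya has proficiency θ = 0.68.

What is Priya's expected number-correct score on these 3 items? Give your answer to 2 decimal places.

P(θ) = 1 / (1 + exp(−a(θ − b)))
P_1 = 1/(1+e^{-2.7522}) = 0.9400
P_2 = 1/(1+e^{2.5080}) = 0.0753
P_3 = 1/(1+e^{-0.7080}) = 0.6700
E[score] = 0.9400 + 0.0753 + 0.6700 = 1.6853

1.69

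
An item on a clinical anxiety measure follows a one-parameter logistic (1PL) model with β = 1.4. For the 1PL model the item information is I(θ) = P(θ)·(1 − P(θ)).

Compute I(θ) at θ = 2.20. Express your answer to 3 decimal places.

P = 1/(1+e^{-0.8000}) = 0.6900
P(1−P) = 0.6900 × 0.3100 = 0.2139
I = P(1−P) = 0.21391

0.214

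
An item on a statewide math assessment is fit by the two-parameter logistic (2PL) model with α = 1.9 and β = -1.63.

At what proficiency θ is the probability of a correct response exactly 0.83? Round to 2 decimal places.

P(θ) = 1 / (1 + exp(−α(θ − β)))
logit = ln(0.8300/0.1700) = 1.5856
θ = β + logit/(α) = -1.63 + 1.5856/1.9000 = -0.7955

-0.80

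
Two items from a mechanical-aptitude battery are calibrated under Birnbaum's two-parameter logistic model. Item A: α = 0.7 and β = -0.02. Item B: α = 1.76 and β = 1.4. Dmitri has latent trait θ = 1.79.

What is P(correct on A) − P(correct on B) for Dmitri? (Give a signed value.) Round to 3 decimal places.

P(θ) = 1 / (1 + exp(−α(θ − β)))
P_A = 0.7802
P_B = 0.6652
P_A − P_B = 0.1151

0.115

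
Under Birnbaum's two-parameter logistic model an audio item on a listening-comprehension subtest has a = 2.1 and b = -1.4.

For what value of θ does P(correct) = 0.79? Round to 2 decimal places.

-0.77

P(θ) = 1 / (1 + exp(−a(θ − b)))
logit = ln(0.7900/0.2100) = 1.3249
θ = b + logit/(a) = -1.4 + 1.3249/2.1000 = -0.7691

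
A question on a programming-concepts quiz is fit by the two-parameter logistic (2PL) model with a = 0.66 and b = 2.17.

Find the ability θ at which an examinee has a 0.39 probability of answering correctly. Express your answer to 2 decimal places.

P(θ) = 1 / (1 + exp(−a(θ − b)))
logit = ln(0.3900/0.6100) = -0.4473
θ = b + logit/(a) = 2.17 + (-0.4473)/0.6600 = 1.4923

1.49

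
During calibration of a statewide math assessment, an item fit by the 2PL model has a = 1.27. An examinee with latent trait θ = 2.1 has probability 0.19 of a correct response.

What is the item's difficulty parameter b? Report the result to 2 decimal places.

P(θ) = 1 / (1 + exp(−a(θ − b)))
logit(0.19) = ln(0.19/0.81) = -1.4500
b = θ − logit/(a) = 2.1 − (-1.4500)/1.2700 = 3.2417

3.24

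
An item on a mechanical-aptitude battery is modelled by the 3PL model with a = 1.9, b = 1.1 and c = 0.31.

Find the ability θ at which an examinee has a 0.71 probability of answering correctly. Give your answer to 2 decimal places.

P(θ) = c + (1 − c) · 1 / (1 + exp(−a(θ − b)))
Remove guessing floor: (0.71 − 0.31)/(1 − 0.31) = 0.5797
logit = ln(0.5797/0.4203) = 0.3216
θ = b + logit/(a) = 1.1 + 0.3216/1.9000 = 1.2693

1.27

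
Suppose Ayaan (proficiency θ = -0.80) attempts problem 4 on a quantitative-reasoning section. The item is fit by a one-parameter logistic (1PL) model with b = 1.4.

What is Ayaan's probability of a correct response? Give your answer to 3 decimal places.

P(θ) = 1 / (1 + exp(−(θ − b)))
Exponent: (-0.80 − 1.4) = -2.2000
1/(1 + e^{2.2000}) = 0.0998
P = 0.0998

0.100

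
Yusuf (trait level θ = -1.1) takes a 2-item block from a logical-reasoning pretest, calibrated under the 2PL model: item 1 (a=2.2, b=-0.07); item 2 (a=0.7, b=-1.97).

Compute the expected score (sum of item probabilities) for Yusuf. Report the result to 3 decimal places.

0.742

P(θ) = 1 / (1 + exp(−a(θ − b)))
P_1 = 1/(1+e^{2.2660}) = 0.0940
P_2 = 1/(1+e^{-0.6090}) = 0.6477
E[score] = 0.0940 + 0.6477 = 0.7417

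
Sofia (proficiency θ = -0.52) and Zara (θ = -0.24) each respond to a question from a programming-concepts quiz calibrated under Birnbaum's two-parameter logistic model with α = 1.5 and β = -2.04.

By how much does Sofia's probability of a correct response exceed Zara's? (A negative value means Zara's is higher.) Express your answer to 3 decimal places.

-0.030

P(θ) = 1 / (1 + exp(−α(θ − β)))
P(Sofia) = 0.9072  [exponent 2.2800]
P(Zara) = 0.9370  [exponent 2.7000]
Difference = 0.9072 − 0.9370 = -0.0298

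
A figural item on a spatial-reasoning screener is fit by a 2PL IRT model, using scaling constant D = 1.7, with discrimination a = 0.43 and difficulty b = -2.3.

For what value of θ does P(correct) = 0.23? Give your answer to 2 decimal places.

P(θ) = 1 / (1 + exp(−D·a(θ − b)))
logit = ln(0.2300/0.7700) = -1.2083
θ = b + logit/(1.7·a) = -2.3 + (-1.2083)/0.7310 = -3.9530

-3.95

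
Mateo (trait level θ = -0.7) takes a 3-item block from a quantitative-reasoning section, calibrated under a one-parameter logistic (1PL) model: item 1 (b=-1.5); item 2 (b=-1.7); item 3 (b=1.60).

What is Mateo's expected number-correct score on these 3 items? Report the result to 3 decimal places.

P(θ) = 1 / (1 + exp(−(θ − b)))
P_1 = 1/(1+e^{-0.8000}) = 0.6900
P_2 = 1/(1+e^{-1.0000}) = 0.7311
P_3 = 1/(1+e^{2.3000}) = 0.0911
E[score] = 0.6900 + 0.7311 + 0.0911 = 1.5122

1.512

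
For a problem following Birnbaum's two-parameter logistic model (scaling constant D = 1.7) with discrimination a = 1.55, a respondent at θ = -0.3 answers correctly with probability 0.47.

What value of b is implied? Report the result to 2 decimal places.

P(θ) = 1 / (1 + exp(−D·a(θ − b)))
logit(0.47) = ln(0.47/0.53) = -0.1201
b = θ − logit/(1.7·a) = -0.3 − (-0.1201)/2.6350 = -0.2544

-0.25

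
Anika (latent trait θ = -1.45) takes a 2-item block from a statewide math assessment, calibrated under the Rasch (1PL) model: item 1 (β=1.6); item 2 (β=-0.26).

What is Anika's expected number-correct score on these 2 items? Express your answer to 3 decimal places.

0.278

P(θ) = 1 / (1 + exp(−(θ − β)))
P_1 = 1/(1+e^{3.0500}) = 0.0452
P_2 = 1/(1+e^{1.1900}) = 0.2333
E[score] = 0.0452 + 0.2333 = 0.2785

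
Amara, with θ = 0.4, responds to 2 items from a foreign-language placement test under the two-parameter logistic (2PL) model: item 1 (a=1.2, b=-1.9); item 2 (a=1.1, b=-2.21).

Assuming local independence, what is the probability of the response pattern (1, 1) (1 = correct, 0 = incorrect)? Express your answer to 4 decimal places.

P(θ) = 1 / (1 + exp(−a(θ − b)))
P_1 = 1/(1+e^{-2.7600}) = 0.9405
P_2 = 1/(1+e^{-2.8710}) = 0.9464
L = P_1 × P_2 = 0.9405 × 0.9464 = 0.89006

0.8901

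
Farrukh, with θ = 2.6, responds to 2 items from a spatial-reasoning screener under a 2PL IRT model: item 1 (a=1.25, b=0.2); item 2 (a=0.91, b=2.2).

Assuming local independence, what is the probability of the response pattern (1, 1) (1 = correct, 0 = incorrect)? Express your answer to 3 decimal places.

P(θ) = 1 / (1 + exp(−a(θ − b)))
P_1 = 1/(1+e^{-3.0000}) = 0.9526
P_2 = 1/(1+e^{-0.3640}) = 0.5900
L = P_1 × P_2 = 0.9526 × 0.5900 = 0.56203

0.562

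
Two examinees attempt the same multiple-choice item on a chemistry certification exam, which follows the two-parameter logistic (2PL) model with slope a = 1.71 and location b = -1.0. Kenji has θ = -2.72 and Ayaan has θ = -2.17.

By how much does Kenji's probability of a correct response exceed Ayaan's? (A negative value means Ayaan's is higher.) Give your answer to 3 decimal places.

P(θ) = 1 / (1 + exp(−a(θ − b)))
P(Kenji) = 0.0502  [exponent -2.9412]
P(Ayaan) = 0.1191  [exponent -2.0007]
Difference = 0.0502 − 0.1191 = -0.0690

-0.069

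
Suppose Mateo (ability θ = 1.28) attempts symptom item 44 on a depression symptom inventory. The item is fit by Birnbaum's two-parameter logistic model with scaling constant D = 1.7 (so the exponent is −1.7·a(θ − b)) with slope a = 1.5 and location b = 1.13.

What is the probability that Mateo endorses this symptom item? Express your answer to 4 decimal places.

P(θ) = 1 / (1 + exp(−D·a(θ − b)))
Exponent: 1.7 × 1.5 × (1.28 − 1.13) = 0.3825
1/(1 + e^{-0.3825}) = 0.5945
P = 0.5945

0.5945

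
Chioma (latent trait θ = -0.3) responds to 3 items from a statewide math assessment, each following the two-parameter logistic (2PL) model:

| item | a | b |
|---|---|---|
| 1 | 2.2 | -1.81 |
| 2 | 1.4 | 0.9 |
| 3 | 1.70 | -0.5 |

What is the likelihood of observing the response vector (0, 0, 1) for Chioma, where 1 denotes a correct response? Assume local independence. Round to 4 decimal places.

0.0171

P(θ) = 1 / (1 + exp(−a(θ − b)))
P_1 = 1/(1+e^{-3.3220}) = 0.9652
P_2 = 1/(1+e^{1.6800}) = 0.1571
P_3 = 1/(1+e^{-0.3400}) = 0.5842
L = (1−P_1) × (1−P_2) × P_3 = 0.0348 × 0.8429 × 0.5842 = 0.01715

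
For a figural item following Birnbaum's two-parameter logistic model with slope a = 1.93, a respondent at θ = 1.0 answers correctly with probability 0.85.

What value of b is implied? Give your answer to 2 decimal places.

0.10

P(θ) = 1 / (1 + exp(−a(θ − b)))
logit(0.85) = ln(0.85/0.15) = 1.7346
b = θ − logit/(a) = 1.0 − 1.7346/1.9300 = 0.1012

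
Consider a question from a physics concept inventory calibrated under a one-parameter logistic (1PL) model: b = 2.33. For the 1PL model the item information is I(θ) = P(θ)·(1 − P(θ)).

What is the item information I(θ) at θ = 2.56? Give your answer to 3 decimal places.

0.247

P = 1/(1+e^{-0.2300}) = 0.5572
P(1−P) = 0.5572 × 0.4428 = 0.2467
I = P(1−P) = 0.24672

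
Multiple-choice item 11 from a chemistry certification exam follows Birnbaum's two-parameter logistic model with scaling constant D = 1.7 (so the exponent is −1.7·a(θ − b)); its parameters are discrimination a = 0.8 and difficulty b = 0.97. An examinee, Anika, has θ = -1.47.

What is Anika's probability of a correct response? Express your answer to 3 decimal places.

0.035

P(θ) = 1 / (1 + exp(−D·a(θ − b)))
Exponent: 1.7 × 0.8 × (-1.47 − 0.97) = -3.3184
1/(1 + e^{3.3184}) = 0.0349
P = 0.0349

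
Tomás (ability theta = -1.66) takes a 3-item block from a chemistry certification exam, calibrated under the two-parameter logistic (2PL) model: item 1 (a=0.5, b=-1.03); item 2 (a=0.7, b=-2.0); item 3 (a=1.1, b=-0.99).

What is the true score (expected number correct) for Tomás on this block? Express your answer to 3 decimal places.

1.305

P(theta) = 1 / (1 + exp(−a(theta − b)))
P_1 = 1/(1+e^{0.3150}) = 0.4219
P_2 = 1/(1+e^{-0.2380}) = 0.5592
P_3 = 1/(1+e^{0.7370}) = 0.3237
E[score] = 0.4219 + 0.5592 + 0.3237 = 1.3048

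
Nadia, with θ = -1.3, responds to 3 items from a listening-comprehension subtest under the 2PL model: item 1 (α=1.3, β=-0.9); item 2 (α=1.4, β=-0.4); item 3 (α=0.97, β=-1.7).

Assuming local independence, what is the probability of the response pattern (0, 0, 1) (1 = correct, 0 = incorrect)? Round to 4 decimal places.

0.2911

P(θ) = 1 / (1 + exp(−α(θ − β)))
P_1 = 1/(1+e^{0.5200}) = 0.3729
P_2 = 1/(1+e^{1.2600}) = 0.2210
P_3 = 1/(1+e^{-0.3880}) = 0.5958
L = (1−P_1) × (1−P_2) × P_3 = 0.6271 × 0.7790 × 0.5958 = 0.29109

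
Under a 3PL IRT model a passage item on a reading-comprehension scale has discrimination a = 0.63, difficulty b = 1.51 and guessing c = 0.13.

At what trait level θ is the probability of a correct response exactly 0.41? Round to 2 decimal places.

P(θ) = c + (1 − c) · 1 / (1 + exp(−a(θ − b)))
Remove guessing floor: (0.41 − 0.13)/(1 − 0.13) = 0.3218
logit = ln(0.3218/0.6782) = -0.7453
θ = b + logit/(a) = 1.51 + (-0.7453)/0.6300 = 0.3269

0.33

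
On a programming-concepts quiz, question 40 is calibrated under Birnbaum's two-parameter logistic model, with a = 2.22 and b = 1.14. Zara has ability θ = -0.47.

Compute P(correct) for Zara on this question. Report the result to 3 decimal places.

0.027

P(θ) = 1 / (1 + exp(−a(θ − b)))
Exponent: 2.22 × (-0.47 − 1.14) = -3.5742
1/(1 + e^{3.5742}) = 0.0273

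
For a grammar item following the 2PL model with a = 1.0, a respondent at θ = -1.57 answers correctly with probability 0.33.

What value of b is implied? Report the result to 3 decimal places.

P(θ) = 1 / (1 + exp(−a(θ − b)))
logit(0.33) = ln(0.33/0.67) = -0.7082
b = θ − logit/(a) = -1.57 − (-0.7082)/1.0000 = -0.8618

-0.862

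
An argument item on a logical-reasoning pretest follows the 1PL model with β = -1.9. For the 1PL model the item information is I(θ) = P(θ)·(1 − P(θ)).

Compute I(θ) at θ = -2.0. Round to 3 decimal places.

P = 1/(1+e^{0.1000}) = 0.4750
P(1−P) = 0.4750 × 0.5250 = 0.2494
I = P(1−P) = 0.24938

0.249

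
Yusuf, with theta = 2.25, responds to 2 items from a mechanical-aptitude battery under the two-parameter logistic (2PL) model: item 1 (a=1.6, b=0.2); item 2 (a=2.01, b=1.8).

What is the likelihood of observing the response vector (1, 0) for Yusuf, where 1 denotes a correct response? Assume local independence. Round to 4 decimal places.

P(theta) = 1 / (1 + exp(−a(theta − b)))
P_1 = 1/(1+e^{-3.2800}) = 0.9637
P_2 = 1/(1+e^{-0.9045}) = 0.7119
L = P_1 × (1−P_2) = 0.9637 × 0.2881 = 0.27768

0.2777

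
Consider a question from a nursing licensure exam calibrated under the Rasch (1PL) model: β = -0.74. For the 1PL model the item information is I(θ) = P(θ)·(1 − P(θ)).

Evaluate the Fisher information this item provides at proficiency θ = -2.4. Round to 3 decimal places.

0.134

P = 1/(1+e^{1.6600}) = 0.1598
P(1−P) = 0.1598 × 0.8402 = 0.1342
I = P(1−P) = 0.13424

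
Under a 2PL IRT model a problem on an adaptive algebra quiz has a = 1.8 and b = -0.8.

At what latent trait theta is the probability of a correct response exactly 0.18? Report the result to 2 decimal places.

-1.64

P(theta) = 1 / (1 + exp(−a(theta − b)))
logit = ln(0.1800/0.8200) = -1.5163
theta = b + logit/(a) = -0.8 + (-1.5163)/1.8000 = -1.6424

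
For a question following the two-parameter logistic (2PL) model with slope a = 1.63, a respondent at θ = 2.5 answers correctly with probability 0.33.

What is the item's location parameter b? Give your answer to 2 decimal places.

P(θ) = 1 / (1 + exp(−a(θ − b)))
logit(0.33) = ln(0.33/0.67) = -0.7082
b = θ − logit/(a) = 2.5 − (-0.7082)/1.6300 = 2.9345

2.93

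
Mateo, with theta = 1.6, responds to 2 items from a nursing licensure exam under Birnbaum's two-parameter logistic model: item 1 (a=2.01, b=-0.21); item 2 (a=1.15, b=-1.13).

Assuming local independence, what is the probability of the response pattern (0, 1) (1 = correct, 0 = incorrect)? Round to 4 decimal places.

P(theta) = 1 / (1 + exp(−a(theta − b)))
P_1 = 1/(1+e^{-3.6381}) = 0.9744
P_2 = 1/(1+e^{-3.1395}) = 0.9585
L = (1−P_1) × P_2 = 0.0256 × 0.9585 = 0.02456

0.0246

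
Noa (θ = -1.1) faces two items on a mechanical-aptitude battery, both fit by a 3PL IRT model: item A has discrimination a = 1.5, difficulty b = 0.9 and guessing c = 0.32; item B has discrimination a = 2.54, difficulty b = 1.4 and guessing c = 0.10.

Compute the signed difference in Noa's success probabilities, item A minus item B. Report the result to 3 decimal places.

P(θ) = c + (1 − c) · 1 / (1 + exp(−a(θ − b)))
P_A = 0.3522
P_B = 0.1016
P_A − P_B = 0.2507

0.251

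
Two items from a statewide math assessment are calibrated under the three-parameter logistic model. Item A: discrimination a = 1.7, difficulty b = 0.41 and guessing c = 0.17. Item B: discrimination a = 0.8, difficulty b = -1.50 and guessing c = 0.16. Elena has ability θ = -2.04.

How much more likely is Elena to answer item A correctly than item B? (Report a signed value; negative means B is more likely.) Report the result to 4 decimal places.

-0.3080

P(θ) = c + (1 − c) · 1 / (1 + exp(−a(θ − b)))
P_A = 0.1827
P_B = 0.4907
P_A − P_B = -0.3080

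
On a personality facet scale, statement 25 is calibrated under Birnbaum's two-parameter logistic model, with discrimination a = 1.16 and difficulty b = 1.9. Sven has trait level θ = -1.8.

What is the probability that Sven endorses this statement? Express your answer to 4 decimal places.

P(θ) = 1 / (1 + exp(−a(θ − b)))
Exponent: 1.16 × (-1.8 − 1.9) = -4.2920
1/(1 + e^{4.2920}) = 0.0135

0.0135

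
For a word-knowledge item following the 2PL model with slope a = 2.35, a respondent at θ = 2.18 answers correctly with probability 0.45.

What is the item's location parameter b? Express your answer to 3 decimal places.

P(θ) = 1 / (1 + exp(−a(θ − b)))
logit(0.45) = ln(0.45/0.55) = -0.2007
b = θ − logit/(a) = 2.18 − (-0.2007)/2.3500 = 2.2654

2.265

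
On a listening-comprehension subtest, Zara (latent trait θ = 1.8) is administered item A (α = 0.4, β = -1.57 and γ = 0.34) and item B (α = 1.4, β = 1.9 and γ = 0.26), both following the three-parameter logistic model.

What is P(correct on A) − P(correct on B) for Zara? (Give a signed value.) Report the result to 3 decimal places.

0.260

P(θ) = γ + (1 − γ) · 1 / (1 + exp(−α(θ − β)))
P_A = 0.8639
P_B = 0.6041
P_A − P_B = 0.2598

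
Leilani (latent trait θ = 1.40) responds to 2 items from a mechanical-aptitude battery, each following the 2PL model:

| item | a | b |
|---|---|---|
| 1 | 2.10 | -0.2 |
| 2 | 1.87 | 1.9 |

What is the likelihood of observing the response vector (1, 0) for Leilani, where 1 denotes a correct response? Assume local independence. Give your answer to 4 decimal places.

P(θ) = 1 / (1 + exp(−a(θ − b)))
P_1 = 1/(1+e^{-3.3600}) = 0.9664
P_2 = 1/(1+e^{0.9350}) = 0.2819
L = P_1 × (1−P_2) = 0.9664 × 0.7181 = 0.69398

0.6940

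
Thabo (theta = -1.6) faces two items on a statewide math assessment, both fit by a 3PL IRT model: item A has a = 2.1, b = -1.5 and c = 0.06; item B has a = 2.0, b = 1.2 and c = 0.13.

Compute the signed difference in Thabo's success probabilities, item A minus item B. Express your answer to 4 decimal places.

P(theta) = c + (1 − c) · 1 / (1 + exp(−a(theta − b)))
P_A = 0.4808
P_B = 0.1332
P_A − P_B = 0.3476

0.3476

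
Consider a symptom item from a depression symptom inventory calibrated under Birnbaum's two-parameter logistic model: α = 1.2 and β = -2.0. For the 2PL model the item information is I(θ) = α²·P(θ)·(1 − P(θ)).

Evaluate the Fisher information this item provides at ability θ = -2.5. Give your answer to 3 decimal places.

P = 1/(1+e^{0.6000}) = 0.3543
P(1−P) = 0.3543 × 0.6457 = 0.2288
I = α² × P(1−P) = 1.2² × 0.2288 = 0.32945

0.329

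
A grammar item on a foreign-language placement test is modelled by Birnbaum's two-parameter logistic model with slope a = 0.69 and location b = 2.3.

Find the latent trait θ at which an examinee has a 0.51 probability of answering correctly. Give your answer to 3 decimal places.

P(θ) = 1 / (1 + exp(−a(θ − b)))
logit = ln(0.5100/0.4900) = 0.0400
θ = b + logit/(a) = 2.3 + 0.0400/0.6900 = 2.3580

2.358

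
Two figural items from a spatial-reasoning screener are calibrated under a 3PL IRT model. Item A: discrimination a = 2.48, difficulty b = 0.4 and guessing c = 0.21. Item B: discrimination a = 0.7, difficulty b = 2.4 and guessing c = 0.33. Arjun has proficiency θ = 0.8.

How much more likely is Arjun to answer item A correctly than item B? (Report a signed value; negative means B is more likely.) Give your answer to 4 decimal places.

0.2915

P(θ) = c + (1 − c) · 1 / (1 + exp(−a(θ − b)))
P_A = 0.7863
P_B = 0.4948
P_A − P_B = 0.2915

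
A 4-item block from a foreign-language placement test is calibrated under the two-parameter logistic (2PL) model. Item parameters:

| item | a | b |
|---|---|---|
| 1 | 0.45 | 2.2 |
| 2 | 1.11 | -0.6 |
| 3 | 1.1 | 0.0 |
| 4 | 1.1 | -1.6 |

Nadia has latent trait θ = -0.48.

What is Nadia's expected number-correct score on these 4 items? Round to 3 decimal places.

1.909

P(θ) = 1 / (1 + exp(−a(θ − b)))
P_1 = 1/(1+e^{1.2060}) = 0.2304
P_2 = 1/(1+e^{-0.1332}) = 0.5333
P_3 = 1/(1+e^{0.5280}) = 0.3710
P_4 = 1/(1+e^{-1.2320}) = 0.7742
E[score] = 0.2304 + 0.5333 + 0.3710 + 0.7742 = 1.9088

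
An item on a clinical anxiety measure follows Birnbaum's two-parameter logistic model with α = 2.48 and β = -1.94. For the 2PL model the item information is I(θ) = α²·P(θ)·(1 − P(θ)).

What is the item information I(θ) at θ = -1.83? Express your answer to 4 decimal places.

1.5093

P = 1/(1+e^{-0.2728}) = 0.5678
P(1−P) = 0.5678 × 0.4322 = 0.2454
I = α² × P(1−P) = 2.48² × 0.2454 = 1.50934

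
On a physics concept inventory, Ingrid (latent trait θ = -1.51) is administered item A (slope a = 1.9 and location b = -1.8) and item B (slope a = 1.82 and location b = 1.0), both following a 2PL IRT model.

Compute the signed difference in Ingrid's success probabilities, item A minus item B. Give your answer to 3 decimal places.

0.624

P(θ) = 1 / (1 + exp(−a(θ − b)))
P_A = 0.6344
P_B = 0.0103
P_A − P_B = 0.6241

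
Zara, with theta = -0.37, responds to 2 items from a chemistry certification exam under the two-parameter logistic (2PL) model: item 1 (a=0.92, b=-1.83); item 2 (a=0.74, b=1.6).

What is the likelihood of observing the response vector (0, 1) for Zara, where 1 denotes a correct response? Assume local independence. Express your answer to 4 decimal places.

P(theta) = 1 / (1 + exp(−a(theta − b)))
P_1 = 1/(1+e^{-1.3432}) = 0.7930
P_2 = 1/(1+e^{1.4578}) = 0.1888
L = (1−P_1) × P_2 = 0.2070 × 0.1888 = 0.03908

0.0391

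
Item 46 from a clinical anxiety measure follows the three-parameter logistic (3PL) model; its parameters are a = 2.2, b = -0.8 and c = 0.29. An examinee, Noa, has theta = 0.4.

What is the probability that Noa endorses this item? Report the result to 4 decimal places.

0.9527

P(theta) = c + (1 − c) · 1 / (1 + exp(−a(theta − b)))
Exponent: 2.2 × (0.4 − (-0.8)) = 2.6400
1/(1 + e^{-2.6400}) = 0.9334
P = 0.29 + 0.71 × 0.9334 = 0.9527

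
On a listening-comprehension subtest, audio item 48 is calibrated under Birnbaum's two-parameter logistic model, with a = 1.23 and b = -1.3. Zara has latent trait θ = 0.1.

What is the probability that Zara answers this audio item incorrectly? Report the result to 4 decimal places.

0.1516

P(θ) = 1 / (1 + exp(−a(θ − b)))
Exponent: 1.23 × (0.1 − (-1.3)) = 1.7220
1/(1 + e^{-1.7220}) = 0.8484
P(incorrect) = 1 − 0.8484 = 0.1516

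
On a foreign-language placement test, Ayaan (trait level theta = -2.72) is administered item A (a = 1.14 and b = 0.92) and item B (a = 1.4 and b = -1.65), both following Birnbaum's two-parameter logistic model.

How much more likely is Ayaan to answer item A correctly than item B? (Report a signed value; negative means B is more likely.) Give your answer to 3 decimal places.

-0.167

P(theta) = 1 / (1 + exp(−a(theta − b)))
P_A = 0.0155
P_B = 0.1827
P_A − P_B = -0.1672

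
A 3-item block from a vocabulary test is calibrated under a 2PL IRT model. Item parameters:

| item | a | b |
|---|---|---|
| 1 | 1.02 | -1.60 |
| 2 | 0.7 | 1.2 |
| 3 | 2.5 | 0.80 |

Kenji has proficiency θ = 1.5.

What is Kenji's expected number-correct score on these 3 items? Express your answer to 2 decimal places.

2.36

P(θ) = 1 / (1 + exp(−a(θ − b)))
P_1 = 1/(1+e^{-3.1620}) = 0.9594
P_2 = 1/(1+e^{-0.2100}) = 0.5523
P_3 = 1/(1+e^{-1.7500}) = 0.8520
E[score] = 0.9594 + 0.5523 + 0.8520 = 2.3636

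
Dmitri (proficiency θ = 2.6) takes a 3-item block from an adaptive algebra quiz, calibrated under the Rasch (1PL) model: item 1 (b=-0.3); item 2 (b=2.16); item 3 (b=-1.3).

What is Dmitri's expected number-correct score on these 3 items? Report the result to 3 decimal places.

2.536

P(θ) = 1 / (1 + exp(−(θ − b)))
P_1 = 1/(1+e^{-2.9000}) = 0.9478
P_2 = 1/(1+e^{-0.4400}) = 0.6083
P_3 = 1/(1+e^{-3.9000}) = 0.9802
E[score] = 0.9478 + 0.6083 + 0.9802 = 2.5363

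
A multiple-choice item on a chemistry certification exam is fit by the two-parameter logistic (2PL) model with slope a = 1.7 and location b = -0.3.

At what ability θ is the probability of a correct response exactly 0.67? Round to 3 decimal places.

0.117

P(θ) = 1 / (1 + exp(−a(θ − b)))
logit = ln(0.6700/0.3300) = 0.7082
θ = b + logit/(a) = -0.3 + 0.7082/1.7000 = 0.1166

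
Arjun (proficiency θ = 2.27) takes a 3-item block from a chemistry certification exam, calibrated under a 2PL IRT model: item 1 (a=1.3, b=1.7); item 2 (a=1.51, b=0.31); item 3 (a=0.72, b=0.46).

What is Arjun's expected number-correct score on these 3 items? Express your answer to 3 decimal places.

P(θ) = 1 / (1 + exp(−a(θ − b)))
P_1 = 1/(1+e^{-0.7410}) = 0.6772
P_2 = 1/(1+e^{-2.9596}) = 0.9507
P_3 = 1/(1+e^{-1.3032}) = 0.7864
E[score] = 0.6772 + 0.9507 + 0.7864 = 2.4143

2.414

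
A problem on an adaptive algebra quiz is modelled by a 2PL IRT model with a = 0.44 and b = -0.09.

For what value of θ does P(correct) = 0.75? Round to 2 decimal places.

2.41

P(θ) = 1 / (1 + exp(−a(θ − b)))
logit = ln(0.7500/0.2500) = 1.0986
θ = b + logit/(a) = -0.09 + 1.0986/0.4400 = 2.4068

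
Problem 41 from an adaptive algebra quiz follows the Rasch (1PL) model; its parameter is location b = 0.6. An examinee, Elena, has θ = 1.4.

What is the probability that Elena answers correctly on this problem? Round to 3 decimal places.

0.690

P(θ) = 1 / (1 + exp(−(θ − b)))
Exponent: (1.4 − 0.6) = 0.8000
1/(1 + e^{-0.8000}) = 0.6900
P = 0.6900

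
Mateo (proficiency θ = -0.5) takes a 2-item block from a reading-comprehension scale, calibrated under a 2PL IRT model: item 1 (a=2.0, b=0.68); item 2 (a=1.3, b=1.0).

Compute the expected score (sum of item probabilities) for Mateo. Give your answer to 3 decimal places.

P(θ) = 1 / (1 + exp(−a(θ − b)))
P_1 = 1/(1+e^{2.3600}) = 0.0863
P_2 = 1/(1+e^{1.9500}) = 0.1246
E[score] = 0.0863 + 0.1246 = 0.2108

0.211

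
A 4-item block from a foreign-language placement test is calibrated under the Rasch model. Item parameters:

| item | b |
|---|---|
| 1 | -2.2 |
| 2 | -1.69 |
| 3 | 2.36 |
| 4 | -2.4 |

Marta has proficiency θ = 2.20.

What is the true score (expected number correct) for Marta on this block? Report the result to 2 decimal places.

P(θ) = 1 / (1 + exp(−(θ − b)))
P_1 = 1/(1+e^{-4.4000}) = 0.9879
P_2 = 1/(1+e^{-3.8900}) = 0.9800
P_3 = 1/(1+e^{0.1600}) = 0.4601
P_4 = 1/(1+e^{-4.6000}) = 0.9900
E[score] = 0.9879 + 0.9800 + 0.4601 + 0.9900 = 3.4180

3.42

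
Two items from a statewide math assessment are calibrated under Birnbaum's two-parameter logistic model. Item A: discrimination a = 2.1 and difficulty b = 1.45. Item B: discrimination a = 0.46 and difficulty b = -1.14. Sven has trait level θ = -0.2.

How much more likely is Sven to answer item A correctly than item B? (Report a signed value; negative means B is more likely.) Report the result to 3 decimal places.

P(θ) = 1 / (1 + exp(−a(θ − b)))
P_A = 0.0303
P_B = 0.6064
P_A − P_B = -0.5761

-0.576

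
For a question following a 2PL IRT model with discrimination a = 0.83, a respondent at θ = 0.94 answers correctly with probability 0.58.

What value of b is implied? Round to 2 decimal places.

P(θ) = 1 / (1 + exp(−a(θ − b)))
logit(0.58) = ln(0.58/0.42) = 0.3228
b = θ − logit/(a) = 0.94 − 0.3228/0.8300 = 0.5511

0.55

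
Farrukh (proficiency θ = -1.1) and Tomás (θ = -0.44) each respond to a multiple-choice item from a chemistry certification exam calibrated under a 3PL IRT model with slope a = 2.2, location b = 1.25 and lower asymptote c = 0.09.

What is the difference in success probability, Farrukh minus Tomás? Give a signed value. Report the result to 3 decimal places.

-0.016

P(θ) = c + (1 − c) · 1 / (1 + exp(−a(θ − b)))
P(Farrukh) = 0.0951  [exponent -5.1700]
P(Tomás) = 0.1116  [exponent -3.7180]
Difference = 0.0951 − 0.1116 = -0.0164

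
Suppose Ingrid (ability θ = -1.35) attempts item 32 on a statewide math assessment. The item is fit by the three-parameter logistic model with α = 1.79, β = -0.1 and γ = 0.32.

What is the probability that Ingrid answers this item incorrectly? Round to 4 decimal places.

0.6144

P(θ) = γ + (1 − γ) · 1 / (1 + exp(−α(θ − β)))
Exponent: 1.79 × (-1.35 − (-0.1)) = -2.2375
1/(1 + e^{2.2375}) = 0.0964
P = 0.32 + 0.68 × 0.0964 = 0.3856
P(incorrect) = 1 − 0.3856 = 0.6144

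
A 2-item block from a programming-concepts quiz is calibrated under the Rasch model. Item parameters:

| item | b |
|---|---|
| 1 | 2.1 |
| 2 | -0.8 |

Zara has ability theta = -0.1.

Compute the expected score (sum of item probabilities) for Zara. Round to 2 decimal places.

0.77

P(theta) = 1 / (1 + exp(−(theta − b)))
P_1 = 1/(1+e^{2.2000}) = 0.0998
P_2 = 1/(1+e^{-0.7000}) = 0.6682
E[score] = 0.0998 + 0.6682 = 0.7679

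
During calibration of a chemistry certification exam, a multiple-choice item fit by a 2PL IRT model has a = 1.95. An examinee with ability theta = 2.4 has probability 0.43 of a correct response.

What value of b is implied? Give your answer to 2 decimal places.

P(theta) = 1 / (1 + exp(−a(theta − b)))
logit(0.43) = ln(0.43/0.57) = -0.2819
b = theta − logit/(a) = 2.4 − (-0.2819)/1.9500 = 2.5445

2.54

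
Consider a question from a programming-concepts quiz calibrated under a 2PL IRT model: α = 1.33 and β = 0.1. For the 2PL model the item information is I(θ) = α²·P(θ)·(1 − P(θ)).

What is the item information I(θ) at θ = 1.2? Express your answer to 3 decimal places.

P = 1/(1+e^{-1.4630}) = 0.8120
P(1−P) = 0.8120 × 0.1880 = 0.1527
I = α² × P(1−P) = 1.33² × 0.1527 = 0.27004

0.270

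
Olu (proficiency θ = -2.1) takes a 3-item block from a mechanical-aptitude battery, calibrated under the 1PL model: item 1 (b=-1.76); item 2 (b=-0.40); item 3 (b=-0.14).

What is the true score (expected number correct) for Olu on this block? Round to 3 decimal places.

0.694

P(θ) = 1 / (1 + exp(−(θ − b)))
P_1 = 1/(1+e^{0.3400}) = 0.4158
P_2 = 1/(1+e^{1.7000}) = 0.1545
P_3 = 1/(1+e^{1.9600}) = 0.1235
E[score] = 0.4158 + 0.1545 + 0.1235 = 0.6937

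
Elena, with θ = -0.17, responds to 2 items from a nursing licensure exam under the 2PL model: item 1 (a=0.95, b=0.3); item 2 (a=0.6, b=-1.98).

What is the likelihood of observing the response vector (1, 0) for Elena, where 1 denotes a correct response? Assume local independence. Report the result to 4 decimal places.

0.0985

P(θ) = 1 / (1 + exp(−a(θ − b)))
P_1 = 1/(1+e^{0.4465}) = 0.3902
P_2 = 1/(1+e^{-1.0860}) = 0.7476
L = P_1 × (1−P_2) = 0.3902 × 0.2524 = 0.09847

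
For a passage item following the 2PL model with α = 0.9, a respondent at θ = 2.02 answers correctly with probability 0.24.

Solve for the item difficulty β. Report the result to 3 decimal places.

3.301

P(θ) = 1 / (1 + exp(−α(θ − β)))
logit(0.24) = ln(0.24/0.76) = -1.1527
β = θ − logit/(α) = 2.02 − (-1.1527)/0.9000 = 3.3008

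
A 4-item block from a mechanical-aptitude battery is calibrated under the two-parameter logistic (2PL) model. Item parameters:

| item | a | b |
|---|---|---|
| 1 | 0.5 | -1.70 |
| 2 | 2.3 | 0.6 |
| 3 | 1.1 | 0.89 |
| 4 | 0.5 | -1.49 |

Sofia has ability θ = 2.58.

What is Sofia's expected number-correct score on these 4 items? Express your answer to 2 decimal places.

3.63

P(θ) = 1 / (1 + exp(−a(θ − b)))
P_1 = 1/(1+e^{-2.1400}) = 0.8947
P_2 = 1/(1+e^{-4.5540}) = 0.9896
P_3 = 1/(1+e^{-1.8590}) = 0.8652
P_4 = 1/(1+e^{-2.0350}) = 0.8844
E[score] = 0.8947 + 0.9896 + 0.8652 + 0.8844 = 3.6339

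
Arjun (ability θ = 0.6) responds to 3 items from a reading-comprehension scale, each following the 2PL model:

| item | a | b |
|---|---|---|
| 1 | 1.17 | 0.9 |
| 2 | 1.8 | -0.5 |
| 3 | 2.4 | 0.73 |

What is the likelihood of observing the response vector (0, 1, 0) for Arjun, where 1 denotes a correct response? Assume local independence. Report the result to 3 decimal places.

0.298

P(θ) = 1 / (1 + exp(−a(θ − b)))
P_1 = 1/(1+e^{0.3510}) = 0.4131
P_2 = 1/(1+e^{-1.9800}) = 0.8787
P_3 = 1/(1+e^{0.3120}) = 0.4226
L = (1−P_1) × P_2 × (1−P_3) = 0.5869 × 0.8787 × 0.5774 = 0.29773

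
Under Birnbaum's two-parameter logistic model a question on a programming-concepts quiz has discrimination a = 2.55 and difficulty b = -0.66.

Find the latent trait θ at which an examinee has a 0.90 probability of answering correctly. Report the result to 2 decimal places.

0.20

P(θ) = 1 / (1 + exp(−a(θ − b)))
logit = ln(0.9000/0.1000) = 2.1972
θ = b + logit/(a) = -0.66 + 2.1972/2.5500 = 0.2017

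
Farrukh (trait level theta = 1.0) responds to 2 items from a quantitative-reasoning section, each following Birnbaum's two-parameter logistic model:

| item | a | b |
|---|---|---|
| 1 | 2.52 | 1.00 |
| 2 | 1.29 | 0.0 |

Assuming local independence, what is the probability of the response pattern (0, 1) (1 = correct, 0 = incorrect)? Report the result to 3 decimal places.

P(theta) = 1 / (1 + exp(−a(theta − b)))
P_1 = 1/(1+e^{0.0000}) = 0.5000
P_2 = 1/(1+e^{-1.2900}) = 0.7841
L = (1−P_1) × P_2 = 0.5000 × 0.7841 = 0.39207

0.392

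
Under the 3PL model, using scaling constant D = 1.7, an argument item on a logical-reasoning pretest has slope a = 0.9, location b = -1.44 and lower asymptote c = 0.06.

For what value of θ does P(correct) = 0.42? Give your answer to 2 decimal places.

P(θ) = c + (1 − c) · 1 / (1 + exp(−D·a(θ − b)))
Remove guessing floor: (0.42 − 0.06)/(1 − 0.06) = 0.3830
logit = ln(0.3830/0.6170) = -0.4769
θ = b + logit/(1.7·a) = -1.44 + (-0.4769)/1.5300 = -1.7517

-1.75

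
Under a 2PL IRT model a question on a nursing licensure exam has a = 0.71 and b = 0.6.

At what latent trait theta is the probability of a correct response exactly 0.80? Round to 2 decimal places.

2.55

P(theta) = 1 / (1 + exp(−a(theta − b)))
logit = ln(0.8000/0.2000) = 1.3863
theta = b + logit/(a) = 0.6 + 1.3863/0.7100 = 2.5525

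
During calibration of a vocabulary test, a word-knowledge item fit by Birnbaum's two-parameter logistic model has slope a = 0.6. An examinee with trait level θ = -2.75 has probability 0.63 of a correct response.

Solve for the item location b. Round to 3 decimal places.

-3.637

P(θ) = 1 / (1 + exp(−a(θ − b)))
logit(0.63) = ln(0.63/0.37) = 0.5322
b = θ − logit/(a) = -2.75 − 0.5322/0.6000 = -3.6370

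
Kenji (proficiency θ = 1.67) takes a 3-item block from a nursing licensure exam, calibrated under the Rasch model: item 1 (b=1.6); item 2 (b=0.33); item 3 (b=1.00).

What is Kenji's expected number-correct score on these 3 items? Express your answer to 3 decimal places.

P(θ) = 1 / (1 + exp(−(θ − b)))
P_1 = 1/(1+e^{-0.0700}) = 0.5175
P_2 = 1/(1+e^{-1.3400}) = 0.7925
P_3 = 1/(1+e^{-0.6700}) = 0.6615
E[score] = 0.5175 + 0.7925 + 0.6615 = 1.9715

1.971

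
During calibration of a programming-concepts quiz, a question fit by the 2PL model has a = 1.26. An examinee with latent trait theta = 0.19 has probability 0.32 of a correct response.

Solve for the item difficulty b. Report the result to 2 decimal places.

0.79

P(theta) = 1 / (1 + exp(−a(theta − b)))
logit(0.32) = ln(0.32/0.68) = -0.7538
b = theta − logit/(a) = 0.19 − (-0.7538)/1.2600 = 0.7882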